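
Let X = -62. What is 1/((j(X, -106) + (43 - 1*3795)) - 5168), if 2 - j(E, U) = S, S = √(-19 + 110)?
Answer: -98/873963 + √91/79530633 ≈ -0.00011201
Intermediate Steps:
S = √91 ≈ 9.5394
j(E, U) = 2 - √91
1/((j(X, -106) + (43 - 1*3795)) - 5168) = 1/(((2 - √91) + (43 - 1*3795)) - 5168) = 1/(((2 - √91) + (43 - 3795)) - 5168) = 1/(((2 - √91) - 3752) - 5168) = 1/((-3750 - √91) - 5168) = 1/(-8918 - √91)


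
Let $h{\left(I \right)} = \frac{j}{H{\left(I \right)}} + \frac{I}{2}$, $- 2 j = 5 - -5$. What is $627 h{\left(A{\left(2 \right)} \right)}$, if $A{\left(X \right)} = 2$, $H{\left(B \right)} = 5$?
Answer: $0$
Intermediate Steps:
$j = -5$ ($j = - \frac{5 - -5}{2} = - \frac{5 + 5}{2} = \left(- \frac{1}{2}\right) 10 = -5$)
$h{\left(I \right)} = -1 + \frac{I}{2}$ ($h{\left(I \right)} = - \frac{5}{5} + \frac{I}{2} = \left(-5\right) \frac{1}{5} + I \frac{1}{2} = -1 + \frac{I}{2}$)
$627 h{\left(A{\left(2 \right)} \right)} = 627 \left(-1 + \frac{1}{2} \cdot 2\right) = 627 \left(-1 + 1\right) = 627 \cdot 0 = 0$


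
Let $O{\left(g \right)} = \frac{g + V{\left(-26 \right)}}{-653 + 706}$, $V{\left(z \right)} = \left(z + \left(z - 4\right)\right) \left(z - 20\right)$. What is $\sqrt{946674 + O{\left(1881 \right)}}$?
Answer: $\frac{\sqrt{2659443487}}{53} \approx 973.01$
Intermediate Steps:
$V{\left(z \right)} = \left(-20 + z\right) \left(-4 + 2 z\right)$ ($V{\left(z \right)} = \left(z + \left(-4 + z\right)\right) \left(-20 + z\right) = \left(-4 + 2 z\right) \left(-20 + z\right) = \left(-20 + z\right) \left(-4 + 2 z\right)$)
$O{\left(g \right)} = \frac{2576}{53} + \frac{g}{53}$ ($O{\left(g \right)} = \frac{g + \left(80 - -1144 + 2 \left(-26\right)^{2}\right)}{-653 + 706} = \frac{g + \left(80 + 1144 + 2 \cdot 676\right)}{53} = \left(g + \left(80 + 1144 + 1352\right)\right) \frac{1}{53} = \left(g + 2576\right) \frac{1}{53} = \left(2576 + g\right) \frac{1}{53} = \frac{2576}{53} + \frac{g}{53}$)
$\sqrt{946674 + O{\left(1881 \right)}} = \sqrt{946674 + \left(\frac{2576}{53} + \frac{1}{53} \cdot 1881\right)} = \sqrt{946674 + \left(\frac{2576}{53} + \frac{1881}{53}\right)} = \sqrt{946674 + \frac{4457}{53}} = \sqrt{\frac{50178179}{53}} = \frac{\sqrt{2659443487}}{53}$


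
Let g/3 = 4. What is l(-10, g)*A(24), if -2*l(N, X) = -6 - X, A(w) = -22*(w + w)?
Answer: -9504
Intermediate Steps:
g = 12 (g = 3*4 = 12)
A(w) = -44*w
l(N, X) = 3 + X/2 (l(N, X) = -(-6 - X)/2 = 3 + X/2)
l(-10, g)*A(24) = (3 + (½)*12)*(-44*24) = (3 + 6)*(-1056) = 9*(-1056) = -9504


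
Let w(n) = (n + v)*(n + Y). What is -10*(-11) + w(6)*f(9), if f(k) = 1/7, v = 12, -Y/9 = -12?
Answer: 2822/7 ≈ 403.14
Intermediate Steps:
Y = 108 (Y = -9*(-12) = 108)
w(n) = (12 + n)*(108 + n) (w(n) = (n + 12)*(n + 108) = (12 + n)*(108 + n))
f(k) = ⅐
-10*(-11) + w(6)*f(9) = -10*(-11) + (1296 + 6² + 120*6)*(⅐) = 110 + (1296 + 36 + 720)*(⅐) = 110 + 2052*(⅐) = 110 + 2052/7 = 2822/7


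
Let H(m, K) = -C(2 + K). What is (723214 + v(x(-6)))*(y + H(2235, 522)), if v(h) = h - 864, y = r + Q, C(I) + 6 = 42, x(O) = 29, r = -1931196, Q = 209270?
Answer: -1243909187598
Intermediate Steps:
C(I) = 36 (C(I) = -6 + 42 = 36)
H(m, K) = -36 (H(m, K) = -1*36 = -36)
y = -1721926 (y = -1931196 + 209270 = -1721926)
v(h) = -864 + h
(723214 + v(x(-6)))*(y + H(2235, 522)) = (723214 + (-864 + 29))*(-1721926 - 36) = (723214 - 835)*(-1721962) = 722379*(-1721962) = -1243909187598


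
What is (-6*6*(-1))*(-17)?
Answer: -612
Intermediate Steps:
(-6*6*(-1))*(-17) = -36*(-1)*(-17) = 36*(-17) = -612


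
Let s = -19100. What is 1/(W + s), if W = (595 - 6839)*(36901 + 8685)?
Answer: -1/284658084 ≈ -3.5130e-9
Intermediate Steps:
W = -284638984 (W = -6244*45586 = -284638984)
1/(W + s) = 1/(-284638984 - 19100) = 1/(-284658084) = -1/284658084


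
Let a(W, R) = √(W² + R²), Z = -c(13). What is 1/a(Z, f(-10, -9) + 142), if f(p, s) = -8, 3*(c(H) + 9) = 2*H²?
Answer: 3*√10333/51665 ≈ 0.0059025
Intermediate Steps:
c(H) = -9 + 2*H²/3 (c(H) = -9 + (2*H²)/3 = -9 + 2*H²/3)
Z = -311/3 (Z = -(-9 + (⅔)*13²) = -(-9 + (⅔)*169) = -(-9 + 338/3) = -1*311/3 = -311/3 ≈ -103.67)
a(W, R) = √(R² + W²)
1/a(Z, f(-10, -9) + 142) = 1/(√((-8 + 142)² + (-311/3)²)) = 1/(√(134² + 96721/9)) = 1/(√(17956 + 96721/9)) = 1/(√(258325/9)) = 1/(5*√10333/3) = 3*√10333/51665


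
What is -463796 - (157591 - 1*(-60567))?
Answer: -681954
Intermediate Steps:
-463796 - (157591 - 1*(-60567)) = -463796 - (157591 + 60567) = -463796 - 1*218158 = -463796 - 218158 = -681954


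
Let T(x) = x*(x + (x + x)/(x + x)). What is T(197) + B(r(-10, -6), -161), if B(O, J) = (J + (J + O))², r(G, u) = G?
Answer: 149230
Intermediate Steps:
T(x) = x*(1 + x) (T(x) = x*(x + (2*x)/((2*x))) = x*(x + (2*x)*(1/(2*x))) = x*(x + 1) = x*(1 + x))
B(O, J) = (O + 2*J)²
T(197) + B(r(-10, -6), -161) = 197*(1 + 197) + (-10 + 2*(-161))² = 197*198 + (-10 - 322)² = 39006 + (-332)² = 39006 + 110224 = 149230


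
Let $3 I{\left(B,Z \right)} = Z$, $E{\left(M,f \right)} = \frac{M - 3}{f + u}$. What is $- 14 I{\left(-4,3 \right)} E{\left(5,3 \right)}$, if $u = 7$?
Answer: $- \frac{14}{5} \approx -2.8$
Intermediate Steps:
$E{\left(M,f \right)} = \frac{-3 + M}{7 + f}$ ($E{\left(M,f \right)} = \frac{M - 3}{f + 7} = \frac{-3 + M}{7 + f}$)
$I{\left(B,Z \right)} = \frac{Z}{3}$
$- 14 I{\left(-4,3 \right)} E{\left(5,3 \right)} = - 14 \cdot \frac{1}{3} \cdot 3 \frac{-3 + 5}{7 + 3} = \left(-14\right) 1 \cdot \frac{1}{10} \cdot 2 = - 14 \cdot \frac{1}{10} \cdot 2 = \left(-14\right) \frac{1}{5} = - \frac{14}{5}$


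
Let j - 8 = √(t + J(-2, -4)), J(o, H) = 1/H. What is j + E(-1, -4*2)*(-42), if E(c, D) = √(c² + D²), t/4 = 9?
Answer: 8 + √143/2 - 42*√65 ≈ -324.64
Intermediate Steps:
t = 36 (t = 4*9 = 36)
j = 8 + √143/2 (j = 8 + √(36 + 1/(-4)) = 8 + √(36 - ¼) = 8 + √(143/4) = 8 + √143/2 ≈ 13.979)
E(c, D) = √(D² + c²)
j + E(-1, -4*2)*(-42) = (8 + √143/2) + √((-4*2)² + (-1)²)*(-42) = (8 + √143/2) + √((-8)² + 1)*(-42) = (8 + √143/2) + √(64 + 1)*(-42) = (8 + √143/2) + √65*(-42) = (8 + √143/2) - 42*√65 = 8 + √143/2 - 42*√65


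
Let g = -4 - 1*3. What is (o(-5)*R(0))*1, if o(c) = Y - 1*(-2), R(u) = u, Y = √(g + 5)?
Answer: 0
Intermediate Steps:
g = -7 (g = -4 - 3 = -7)
Y = I*√2 (Y = √(-7 + 5) = √(-2) = I*√2 ≈ 1.4142*I)
o(c) = 2 + I*√2 (o(c) = I*√2 - 1*(-2) = I*√2 + 2 = 2 + I*√2)
(o(-5)*R(0))*1 = ((2 + I*√2)*0)*1 = 0*1 = 0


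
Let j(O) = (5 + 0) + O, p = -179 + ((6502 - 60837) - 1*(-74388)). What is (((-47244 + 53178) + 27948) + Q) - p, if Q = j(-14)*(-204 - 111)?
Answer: 16843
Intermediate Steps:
p = 19874 (p = -179 + (-54335 + 74388) = -179 + 20053 = 19874)
j(O) = 5 + O
Q = 2835 (Q = (5 - 14)*(-204 - 111) = -9*(-315) = 2835)
(((-47244 + 53178) + 27948) + Q) - p = (((-47244 + 53178) + 27948) + 2835) - 1*19874 = ((5934 + 27948) + 2835) - 19874 = (33882 + 2835) - 19874 = 36717 - 19874 = 16843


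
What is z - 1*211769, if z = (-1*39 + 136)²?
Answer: -202360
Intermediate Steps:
z = 9409 (z = (-39 + 136)² = 97² = 9409)
z - 1*211769 = 9409 - 1*211769 = 9409 - 211769 = -202360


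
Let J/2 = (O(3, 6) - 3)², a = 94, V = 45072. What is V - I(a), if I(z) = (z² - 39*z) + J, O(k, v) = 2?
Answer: 39900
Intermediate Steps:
J = 2 (J = 2*(2 - 3)² = 2*(-1)² = 2*1 = 2)
I(z) = 2 + z² - 39*z (I(z) = (z² - 39*z) + 2 = 2 + z² - 39*z)
V - I(a) = 45072 - (2 + 94² - 39*94) = 45072 - (2 + 8836 - 3666) = 45072 - 1*5172 = 45072 - 5172 = 39900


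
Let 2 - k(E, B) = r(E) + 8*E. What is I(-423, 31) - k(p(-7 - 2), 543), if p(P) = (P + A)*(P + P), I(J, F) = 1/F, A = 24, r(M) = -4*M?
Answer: -33541/31 ≈ -1082.0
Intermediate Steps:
p(P) = 2*P*(24 + P) (p(P) = (P + 24)*(P + P) = (24 + P)*(2*P) = 2*P*(24 + P))
k(E, B) = 2 - 4*E (k(E, B) = 2 - (-4*E + 8*E) = 2 - 4*E)
I(-423, 31) - k(p(-7 - 2), 543) = 1/31 - (2 - 8*(-7 - 2)*(24 + (-7 - 2))) = 1/31 - (2 - 8*(-9)*(24 - 9)) = 1/31 - (2 - 8*(-9)*15) = 1/31 - (2 - 4*(-270)) = 1/31 - (2 + 1080) = 1/31 - 1*1082 = 1/31 - 1082 = -33541/31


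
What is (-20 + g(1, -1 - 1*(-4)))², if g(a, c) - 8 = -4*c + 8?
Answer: 256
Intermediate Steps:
g(a, c) = 16 - 4*c (g(a, c) = 8 + (-4*c + 8) = 8 + (8 - 4*c) = 16 - 4*c)
(-20 + g(1, -1 - 1*(-4)))² = (-20 + (16 - 4*(-1 - 1*(-4))))² = (-20 + (16 - 4*(-1 + 4)))² = (-20 + (16 - 4*3))² = (-20 + (16 - 12))² = (-20 + 4)² = (-16)² = 256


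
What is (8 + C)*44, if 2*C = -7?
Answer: 198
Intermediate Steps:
C = -7/2 (C = (1/2)*(-7) = -7/2 ≈ -3.5000)
(8 + C)*44 = (8 - 7/2)*44 = (9/2)*44 = 198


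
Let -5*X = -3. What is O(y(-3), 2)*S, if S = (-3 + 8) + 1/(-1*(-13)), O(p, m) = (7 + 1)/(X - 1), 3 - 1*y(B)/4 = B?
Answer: -1320/13 ≈ -101.54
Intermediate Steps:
X = ⅗ (X = -⅕*(-3) = ⅗ ≈ 0.60000)
y(B) = 12 - 4*B
O(p, m) = -20 (O(p, m) = (7 + 1)/(⅗ - 1) = 8/(-⅖) = 8*(-5/2) = -20)
S = 66/13 (S = 5 + 1/13 = 66/13 ≈ 5.0769)
O(y(-3), 2)*S = -20*66/13 = -1320/13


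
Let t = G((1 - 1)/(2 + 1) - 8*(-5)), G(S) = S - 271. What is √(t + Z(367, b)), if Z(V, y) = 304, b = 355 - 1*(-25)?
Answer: √73 ≈ 8.5440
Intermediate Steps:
b = 380 (b = 355 + 25 = 380)
G(S) = -271 + S
t = -231 (t = -271 + ((1 - 1)/(2 + 1) - 8*(-5)) = -271 + (0/3 + 40) = -271 + (0*(⅓) + 40) = -271 + (0 + 40) = -271 + 40 = -231)
√(t + Z(367, b)) = √(-231 + 304) = √73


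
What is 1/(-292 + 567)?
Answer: 1/275 ≈ 0.0036364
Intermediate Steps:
1/(-292 + 567) = 1/275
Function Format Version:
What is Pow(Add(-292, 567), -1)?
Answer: Rational(1, 275) ≈ 0.0036364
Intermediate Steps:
Pow(Add(-292, 567), -1) = Pow(275, -1) = Rational(1, 275)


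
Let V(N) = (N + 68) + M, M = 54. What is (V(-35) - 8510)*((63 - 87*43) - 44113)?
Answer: 402543593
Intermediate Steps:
V(N) = 122 + N (V(N) = (N + 68) + 54 = (68 + N) + 54 = 122 + N)
(V(-35) - 8510)*((63 - 87*43) - 44113) = ((122 - 35) - 8510)*((63 - 87*43) - 44113) = (87 - 8510)*((63 - 3741) - 44113) = -8423*(-3678 - 44113) = -8423*(-47791) = 402543593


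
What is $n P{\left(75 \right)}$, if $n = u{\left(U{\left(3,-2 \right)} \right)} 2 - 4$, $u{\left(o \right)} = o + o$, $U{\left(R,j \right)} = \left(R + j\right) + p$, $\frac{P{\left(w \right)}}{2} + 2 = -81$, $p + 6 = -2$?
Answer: $5312$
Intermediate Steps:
$p = -8$ ($p = -6 - 2 = -8$)
$P{\left(w \right)} = -166$ ($P{\left(w \right)} = -4 + 2 \left(-81\right) = -4 - 162 = -166$)
$U{\left(R,j \right)} = -8 + R + j$ ($U{\left(R,j \right)} = \left(R + j\right) - 8 = -8 + R + j$)
$u{\left(o \right)} = 2 o$
$n = -32$ ($n = 2 \left(-8 + 3 - 2\right) 2 - 4 = 2 \left(-7\right) 2 - 4 = \left(-14\right) 2 - 4 = -28 - 4 = -32$)
$n P{\left(75 \right)} = \left(-32\right) \left(-166\right) = 5312$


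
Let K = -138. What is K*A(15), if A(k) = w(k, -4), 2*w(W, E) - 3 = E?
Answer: 69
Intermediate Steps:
w(W, E) = 3/2 + E/2
A(k) = -1/2 (A(k) = 3/2 + (1/2)*(-4) = 3/2 - 2 = -1/2)
K*A(15) = -138*(-1/2) = 69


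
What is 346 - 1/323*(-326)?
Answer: 112084/323 ≈ 347.01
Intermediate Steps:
346 - 1/323*(-326) = 346 + 326/323 = 112084/323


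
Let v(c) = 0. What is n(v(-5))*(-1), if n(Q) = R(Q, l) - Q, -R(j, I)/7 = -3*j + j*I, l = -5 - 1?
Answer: 0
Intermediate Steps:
l = -6
R(j, I) = 21*j - 7*I*j (R(j, I) = -7*(-3*j + j*I) = -7*(-3*j + I*j) = 21*j - 7*I*j)
n(Q) = 62*Q (n(Q) = 7*Q*(3 - 1*(-6)) - Q = 7*Q*(3 + 6) - Q = 7*Q*9 - Q = 63*Q - Q = 62*Q)
n(v(-5))*(-1) = (62*0)*(-1) = 0*(-1) = 0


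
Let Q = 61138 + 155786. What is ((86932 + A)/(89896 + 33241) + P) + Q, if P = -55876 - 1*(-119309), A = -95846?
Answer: 34522310995/123137 ≈ 2.8036e+5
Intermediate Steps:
P = 63433 (P = -55876 + 119309 = 63433)
Q = 216924
((86932 + A)/(89896 + 33241) + P) + Q = ((86932 - 95846)/(89896 + 33241) + 63433) + 216924 = (-8914/123137 + 63433) + 216924 = 7810940407/123137 + 216924 = 34522310995/123137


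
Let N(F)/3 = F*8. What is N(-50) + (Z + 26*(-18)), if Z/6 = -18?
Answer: -1776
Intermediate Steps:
Z = -108 (Z = 6*(-18) = -108)
N(F) = 24*F (N(F) = 3*(F*8) = 3*(8*F) = 24*F)
N(-50) + (Z + 26*(-18)) = 24*(-50) + (-108 + 26*(-18)) = -1200 + (-108 - 468) = -1200 - 576 = -1776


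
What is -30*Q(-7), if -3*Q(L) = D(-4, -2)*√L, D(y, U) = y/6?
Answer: -20*I*√7/3 ≈ -17.638*I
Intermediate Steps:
D(y, U) = y/6 (D(y, U) = y*(⅙) = y/6)
Q(L) = 2*√L/9 (Q(L) = -(⅙)*(-4)*√L/3 = -(-2)*√L/9 = 2*√L/9)
-30*Q(-7) = -20*√(-7)/3 = -20*I*√7/3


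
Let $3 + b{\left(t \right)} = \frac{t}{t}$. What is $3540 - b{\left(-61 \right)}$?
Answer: $3542$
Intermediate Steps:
$b{\left(t \right)} = -2$ ($b{\left(t \right)} = -3 + \frac{t}{t} = -3 + 1 = -2$)
$3540 - b{\left(-61 \right)} = 3540 - -2 = 3540 + 2 = 3542$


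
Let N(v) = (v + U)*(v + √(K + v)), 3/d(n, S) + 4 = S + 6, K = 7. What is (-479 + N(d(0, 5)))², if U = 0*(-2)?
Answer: 550468720/2401 - 281544*√91/2401 ≈ 2.2815e+5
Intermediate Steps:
U = 0
d(n, S) = 3/(2 + S) (d(n, S) = 3/(-4 + (S + 6)) = 3/(-4 + (6 + S)) = 3/(2 + S))
N(v) = v*(v + √(7 + v)) (N(v) = (v + 0)*(v + √(7 + v)) = v*(v + √(7 + v)))
(-479 + N(d(0, 5)))² = (-479 + (3/(2 + 5))*(3/(2 + 5) + √(7 + 3/(2 + 5))))² = (-479 + (3/7)*(3/7 + √(7 + 3/7)))² = (-479 + (3*(⅐))*(3*(⅐) + √(7 + 3*(⅐))))² = (-479 + 3*(3/7 + √(7 + 3/7))/7)² = (-479 + 3*(3/7 + √(52/7))/7)² = (-479 + 3*(3/7 + 2*√91/7)/7)² = (-479 + (9/49 + 6*√91/49))² = (-23462/49 + 6*√91/49)²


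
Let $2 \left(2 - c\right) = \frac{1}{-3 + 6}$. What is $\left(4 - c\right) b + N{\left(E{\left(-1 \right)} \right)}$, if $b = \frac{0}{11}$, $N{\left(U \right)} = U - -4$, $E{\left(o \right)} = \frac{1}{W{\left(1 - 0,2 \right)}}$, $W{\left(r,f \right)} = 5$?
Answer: $\frac{21}{5} \approx 4.2$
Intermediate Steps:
$E{\left(o \right)} = \frac{1}{5}$
$c = \frac{11}{6}$ ($c = 2 - \frac{1}{2 \left(-3 + 6\right)} = 2 - \frac{1}{2 \cdot 3} = 2 - \frac{1}{6} = \frac{11}{6} \approx 1.8333$)
$N{\left(U \right)} = 4 + U$ ($N{\left(U \right)} = U + 4 = 4 + U$)
$b = 0$ ($b = 0 \cdot \frac{1}{11} = 0$)
$\left(4 - c\right) b + N{\left(E{\left(-1 \right)} \right)} = \left(4 - \frac{11}{6}\right) 0 + \left(4 + \frac{1}{5}\right) = \left(4 - \frac{11}{6}\right) 0 + \frac{21}{5} = \frac{13}{6} \cdot 0 + \frac{21}{5} = 0 + \frac{21}{5} = \frac{21}{5}$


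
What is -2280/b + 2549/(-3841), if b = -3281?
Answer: 394211/12602321 ≈ 0.031281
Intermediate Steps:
-2280/b + 2549/(-3841) = -2280/(-3281) + 2549/(-3841) = -2280*(-1/3281) + 2549*(-1/3841) = 2280/3281 - 2549/3841 = 394211/12602321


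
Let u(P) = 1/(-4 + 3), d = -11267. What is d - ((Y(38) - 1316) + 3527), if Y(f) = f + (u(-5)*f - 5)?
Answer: -13473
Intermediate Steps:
u(P) = -1 (u(P) = 1/(-1) = -1)
Y(f) = -5 (Y(f) = f + (-f - 5) = f + (-5 - f) = -5)
d - ((Y(38) - 1316) + 3527) = -11267 - ((-5 - 1316) + 3527) = -11267 - (-1321 + 3527) = -11267 - 1*2206 = -11267 - 2206 = -13473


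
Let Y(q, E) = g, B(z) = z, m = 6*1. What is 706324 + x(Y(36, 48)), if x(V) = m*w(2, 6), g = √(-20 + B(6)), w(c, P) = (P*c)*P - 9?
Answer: 706702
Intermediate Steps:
m = 6
w(c, P) = -9 + c*P² (w(c, P) = c*P² - 9 = -9 + c*P²)
g = I*√14 (g = √(-20 + 6) = √(-14) = I*√14 ≈ 3.7417*I)
Y(q, E) = I*√14
x(V) = 378 (x(V) = 6*(-9 + 2*6²) = 6*(-9 + 2*36) = 6*(-9 + 72) = 6*63 = 378)
706324 + x(Y(36, 48)) = 706324 + 378 = 706702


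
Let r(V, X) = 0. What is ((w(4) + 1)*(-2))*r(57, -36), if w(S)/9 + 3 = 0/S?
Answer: 0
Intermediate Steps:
w(S) = -27 (w(S) = -27 + 9*(0/S) = -27 + 9*0 = -27 + 0 = -27)
((w(4) + 1)*(-2))*r(57, -36) = ((-27 + 1)*(-2))*0 = -26*(-2)*0 = 52*0 = 0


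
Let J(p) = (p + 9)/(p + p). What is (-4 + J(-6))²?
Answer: 289/16 ≈ 18.063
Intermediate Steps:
J(p) = (9 + p)/(2*p) (J(p) = (9 + p)/((2*p)) = (9 + p)*(1/(2*p)) = (9 + p)/(2*p))
(-4 + J(-6))² = (-4 + (½)*(9 - 6)/(-6))² = (-4 + (½)*(-⅙)*3)² = (-4 - ¼)² = (-17/4)² = 289/16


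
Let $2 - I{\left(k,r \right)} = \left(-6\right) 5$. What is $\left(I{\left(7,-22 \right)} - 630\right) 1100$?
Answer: $-657800$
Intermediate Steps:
$I{\left(k,r \right)} = 32$ ($I{\left(k,r \right)} = 2 - \left(-6\right) 5 = 2 - -30 = 2 + 30 = 32$)
$\left(I{\left(7,-22 \right)} - 630\right) 1100 = \left(32 - 630\right) 1100 = \left(-598\right) 1100 = -657800$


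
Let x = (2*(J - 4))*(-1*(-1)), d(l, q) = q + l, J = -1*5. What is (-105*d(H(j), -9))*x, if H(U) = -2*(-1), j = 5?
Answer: -13230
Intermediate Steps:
J = -5
H(U) = 2
d(l, q) = l + q
x = -18 (x = (2*(-5 - 4))*(-1*(-1)) = (2*(-9))*1 = -18*1 = -18)
(-105*d(H(j), -9))*x = -105*(2 - 9)*(-18) = -105*(-7)*(-18) = 735*(-18) = -13230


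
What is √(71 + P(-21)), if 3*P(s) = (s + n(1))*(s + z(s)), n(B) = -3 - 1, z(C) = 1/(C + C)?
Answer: √434294/42 ≈ 15.691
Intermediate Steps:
z(C) = 1/(2*C)
n(B) = -4
P(s) = (-4 + s)*(s + 1/(2*s))/3 (P(s) = ((s - 4)*(s + 1/(2*s)))/3 = ((-4 + s)*(s + 1/(2*s)))/3 = (-4 + s)*(s + 1/(2*s))/3)
√(71 + P(-21)) = √(71 + (⅙)*(-4 - 21*(1 - 8*(-21) + 2*(-21)²))/(-21)) = √(71 + (⅙)*(-1/21)*(-4 - 21*(1 + 168 + 2*441))) = √(71 + (⅙)*(-1/21)*(-4 - 21*(1 + 168 + 882))) = √(71 + (⅙)*(-1/21)*(-4 - 21*1051)) = √(71 + (⅙)*(-1/21)*(-4 - 22071)) = √(71 + (⅙)*(-1/21)*(-22075)) = √(71 + 22075/126) = √(31021/126) = √434294/42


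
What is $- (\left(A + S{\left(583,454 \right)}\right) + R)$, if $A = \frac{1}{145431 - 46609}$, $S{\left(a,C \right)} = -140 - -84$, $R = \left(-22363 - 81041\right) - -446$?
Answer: $\frac{10180049507}{98822} \approx 1.0301 \cdot 10^{5}$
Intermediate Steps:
$R = -102958$ ($R = -103404 + \left(575 - 129\right) = -103404 + 446 = -102958$)
$S{\left(a,C \right)} = -56$ ($S{\left(a,C \right)} = -140 + 84 = -56$)
$A = \frac{1}{98822} \approx 1.0119 \cdot 10^{-5}$
$- (\left(A + S{\left(583,454 \right)}\right) + R) = - (\left(\frac{1}{98822} - 56\right) - 102958) = - (- \frac{5534031}{98822} - 102958) = \left(-1\right) \left(- \frac{10180049507}{98822}\right) = \frac{10180049507}{98822}$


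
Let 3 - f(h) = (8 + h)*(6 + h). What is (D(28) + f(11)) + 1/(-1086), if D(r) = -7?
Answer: -355123/1086 ≈ -327.00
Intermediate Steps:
f(h) = 3 - (6 + h)*(8 + h) (f(h) = 3 - (8 + h)*(6 + h) = 3 - (6 + h)*(8 + h))
(D(28) + f(11)) + 1/(-1086) = (-7 + (-45 - 1*11² - 14*11)) + 1/(-1086) = (-7 + (-45 - 1*121 - 154)) - 1/1086 = (-7 + (-45 - 121 - 154)) - 1/1086 = (-7 - 320) - 1/1086 = -327 - 1/1086 = -355123/1086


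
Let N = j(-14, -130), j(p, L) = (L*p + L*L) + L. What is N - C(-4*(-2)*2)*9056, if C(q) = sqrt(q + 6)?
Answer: 18590 - 9056*sqrt(22) ≈ -23886.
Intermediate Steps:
j(p, L) = L + L**2 + L*p (j(p, L) = (L*p + L**2) + L = (L**2 + L*p) + L = L + L**2 + L*p)
C(q) = sqrt(6 + q)
N = 18590 (N = -130*(1 - 130 - 14) = -130*(-143) = 18590)
N - C(-4*(-2)*2)*9056 = 18590 - sqrt(6 - 4*(-2)*2)*9056 = 18590 - sqrt(6 + 8*2)*9056 = 18590 - sqrt(6 + 16)*9056 = 18590 - sqrt(22)*9056 = 18590 - 9056*sqrt(22)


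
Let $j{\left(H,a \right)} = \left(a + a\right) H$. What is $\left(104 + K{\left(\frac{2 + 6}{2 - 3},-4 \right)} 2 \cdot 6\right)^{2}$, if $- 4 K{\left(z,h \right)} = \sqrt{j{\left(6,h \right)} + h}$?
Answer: $10348 - 1248 i \sqrt{13} \approx 10348.0 - 4499.7 i$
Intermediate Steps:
$j{\left(H,a \right)} = 2 H a$ ($j{\left(H,a \right)} = 2 a H = 2 H a$)
$K{\left(z,h \right)} = - \frac{\sqrt{13} \sqrt{h}}{4}$ ($K{\left(z,h \right)} = - \frac{\sqrt{2 \cdot 6 h + h}}{4} = - \frac{\sqrt{12 h + h}}{4} = - \frac{\sqrt{13 h}}{4} = - \frac{\sqrt{13} \sqrt{h}}{4}$)
$\left(104 + K{\left(\frac{2 + 6}{2 - 3},-4 \right)} 2 \cdot 6\right)^{2} = \left(104 + - \frac{\sqrt{13} \sqrt{-4}}{4} \cdot 2 \cdot 6\right)^{2} = \left(104 + - \frac{\sqrt{13} \cdot 2 i}{4} \cdot 2 \cdot 6\right)^{2} = \left(104 + - \frac{i \sqrt{13}}{2} \cdot 2 \cdot 6\right)^{2} = \left(104 + - i \sqrt{13} \cdot 6\right)^{2} = \left(104 - 6 i \sqrt{13}\right)^{2}$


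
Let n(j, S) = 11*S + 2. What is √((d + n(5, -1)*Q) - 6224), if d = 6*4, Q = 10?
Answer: I*√6290 ≈ 79.31*I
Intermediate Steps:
d = 24
n(j, S) = 2 + 11*S
√((d + n(5, -1)*Q) - 6224) = √((24 + (2 + 11*(-1))*10) - 6224) = √((24 + (2 - 11)*10) - 6224) = √((24 - 9*10) - 6224) = √((24 - 90) - 6224) = √(-66 - 6224) = √(-6290) = I*√6290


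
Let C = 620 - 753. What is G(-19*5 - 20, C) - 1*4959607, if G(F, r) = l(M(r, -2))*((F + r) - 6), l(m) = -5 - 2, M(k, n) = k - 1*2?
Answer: -4957829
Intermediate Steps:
C = -133
M(k, n) = -2 + k (M(k, n) = k - 2 = -2 + k)
l(m) = -7
G(F, r) = 42 - 7*F - 7*r (G(F, r) = -7*((F + r) - 6) = -7*(-6 + F + r) = 42 - 7*F - 7*r)
G(-19*5 - 20, C) - 1*4959607 = (42 - 7*(-19*5 - 20) - 7*(-133)) - 1*4959607 = (42 - 7*(-95 - 20) + 931) - 4959607 = (42 - 7*(-115) + 931) - 4959607 = (42 + 805 + 931) - 4959607 = 1778 - 4959607 = -4957829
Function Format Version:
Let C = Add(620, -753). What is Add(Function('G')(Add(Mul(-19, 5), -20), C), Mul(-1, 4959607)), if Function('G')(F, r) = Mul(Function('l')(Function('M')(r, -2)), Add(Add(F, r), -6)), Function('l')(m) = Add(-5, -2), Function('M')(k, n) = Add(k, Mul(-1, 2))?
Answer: -4957829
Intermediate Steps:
C = -133
Function('M')(k, n) = Add(-2, k) (Function('M')(k, n) = Add(k, -2) = Add(-2, k))
Function('l')(m) = -7
Function('G')(F, r) = Add(42, Mul(-7, F), Mul(-7, r)) (Function('G')(F, r) = Mul(-7, Add(Add(F, r), -6)) = Mul(-7, Add(-6, F, r)) = Add(42, Mul(-7, F), Mul(-7, r)))
Add(Function('G')(Add(Mul(-19, 5), -20), C), Mul(-1, 4959607)) = Add(Add(42, Mul(-7, Add(Mul(-19, 5), -20)), Mul(-7, -133)), Mul(-1, 4959607)) = Add(Add(42, Mul(-7, Add(-95, -20)), 931), -4959607) = Add(Add(42, Mul(-7, -115), 931), -4959607) = Add(Add(42, 805, 931), -4959607) = Add(1778, -4959607) = -4957829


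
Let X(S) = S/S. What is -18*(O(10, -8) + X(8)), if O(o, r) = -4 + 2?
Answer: 18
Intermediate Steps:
X(S) = 1
O(o, r) = -2
-18*(O(10, -8) + X(8)) = -18*(-2 + 1) = -18*(-1) = 18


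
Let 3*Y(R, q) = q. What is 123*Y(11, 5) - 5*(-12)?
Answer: 265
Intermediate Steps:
Y(R, q) = q/3
123*Y(11, 5) - 5*(-12) = 123*((⅓)*5) - 5*(-12) = 123*(5/3) + 60 = 205 + 60 = 265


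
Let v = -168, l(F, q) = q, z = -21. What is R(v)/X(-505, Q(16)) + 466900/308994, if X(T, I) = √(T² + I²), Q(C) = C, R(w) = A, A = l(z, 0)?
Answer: 33350/22071 ≈ 1.5110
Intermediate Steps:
A = 0
R(w) = 0
X(T, I) = √(I² + T²)
R(v)/X(-505, Q(16)) + 466900/308994 = 0/(√(16² + (-505)²)) + 466900/308994 = 0/(√(256 + 255025)) + 466900*(1/308994) = 0/(√255281) + 33350/22071 = 0*(√255281/255281) + 33350/22071 = 0 + 33350/22071 = 33350/22071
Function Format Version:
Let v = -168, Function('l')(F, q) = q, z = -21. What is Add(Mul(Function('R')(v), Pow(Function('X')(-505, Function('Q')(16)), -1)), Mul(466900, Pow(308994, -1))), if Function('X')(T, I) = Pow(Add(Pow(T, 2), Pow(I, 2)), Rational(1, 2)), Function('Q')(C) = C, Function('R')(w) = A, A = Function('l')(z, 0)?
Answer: Rational(33350, 22071) ≈ 1.5110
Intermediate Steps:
A = 0
Function('R')(w) = 0
Function('X')(T, I) = Pow(Add(Pow(I, 2), Pow(T, 2)), Rational(1, 2))
Add(Mul(Function('R')(v), Pow(Function('X')(-505, Function('Q')(16)), -1)), Mul(466900, Pow(308994, -1))) = Add(Mul(0, Pow(Pow(Add(Pow(16, 2), Pow(-505, 2)), Rational(1, 2)), -1)), Mul(466900, Pow(308994, -1))) = Add(Mul(0, Pow(Pow(Add(256, 255025), Rational(1, 2)), -1)), Mul(466900, Rational(1, 308994))) = Add(Mul(0, Pow(Pow(255281, Rational(1, 2)), -1)), Rational(33350, 22071)) = Add(Mul(0, Mul(Rational(1, 255281), Pow(255281, Rational(1, 2)))), Rational(33350, 22071)) = Add(0, Rational(33350, 22071)) = Rational(33350, 22071)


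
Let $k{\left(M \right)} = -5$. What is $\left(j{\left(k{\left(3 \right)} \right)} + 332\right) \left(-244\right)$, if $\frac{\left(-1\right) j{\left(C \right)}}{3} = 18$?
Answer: $-67832$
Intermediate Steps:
$j{\left(C \right)} = -54$ ($j{\left(C \right)} = \left(-3\right) 18 = -54$)
$\left(j{\left(k{\left(3 \right)} \right)} + 332\right) \left(-244\right) = \left(-54 + 332\right) \left(-244\right) = 278 \left(-244\right) = -67832$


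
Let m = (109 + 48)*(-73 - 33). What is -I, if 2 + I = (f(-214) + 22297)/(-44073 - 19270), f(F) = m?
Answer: 132341/63343 ≈ 2.0893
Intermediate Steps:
m = -16642 (m = 157*(-106) = -16642)
f(F) = -16642
I = -132341/63343 (I = -2 + (-16642 + 22297)/(-44073 - 19270) = -2 + 5655/(-63343) = -2 + 5655*(-1/63343) = -2 - 5655/63343 = -132341/63343 ≈ -2.0893)
-I = -1*(-132341/63343) = 132341/63343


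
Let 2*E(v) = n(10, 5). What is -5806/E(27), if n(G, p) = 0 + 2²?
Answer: -2903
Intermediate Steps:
n(G, p) = 4 (n(G, p) = 0 + 4 = 4)
E(v) = 2 (E(v) = (½)*4 = 2)
-5806/E(27) = -5806/2 = -5806*½ = -2903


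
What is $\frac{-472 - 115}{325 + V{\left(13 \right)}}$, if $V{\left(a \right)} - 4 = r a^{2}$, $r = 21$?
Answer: $- \frac{587}{3878} \approx -0.15137$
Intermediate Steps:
$V{\left(a \right)} = 4 + 21 a^{2}$
$\frac{-472 - 115}{325 + V{\left(13 \right)}} = \frac{-472 - 115}{325 + \left(4 + 21 \cdot 13^{2}\right)} = - \frac{587}{325 + \left(4 + 21 \cdot 169\right)} = - \frac{587}{325 + \left(4 + 3549\right)} = - \frac{587}{325 + 3553} = - \frac{587}{3878}$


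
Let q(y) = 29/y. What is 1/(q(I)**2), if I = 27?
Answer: 729/841 ≈ 0.86683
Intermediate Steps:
1/(q(I)**2) = 1/((29/27)**2) = 1/(841/729) = 729/841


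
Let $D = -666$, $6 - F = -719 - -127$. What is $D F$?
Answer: $-398268$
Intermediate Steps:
$F = 598$ ($F = 6 - \left(-719 - -127\right) = 6 - \left(-719 + 127\right) = 6 - -592 = 6 + 592 = 598$)
$D F = \left(-666\right) 598 = -398268$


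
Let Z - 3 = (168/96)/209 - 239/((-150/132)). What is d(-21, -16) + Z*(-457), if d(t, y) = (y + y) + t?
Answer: -2038670991/20900 ≈ -97544.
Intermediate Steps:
d(t, y) = t + 2*y (d(t, y) = 2*y + t = t + 2*y)
Z = 4458563/20900 (Z = 3 + ((168/96)/209 - 239/((-150/132))) = 3 + ((168*(1/96))*(1/209) - 239/((-150*1/132))) = 3 + ((7/4)*(1/209) - 239/(-25/22)) = 3 + (7/836 - 239*(-22/25)) = 3 + (7/836 + 5258/25) = 3 + 4395863/20900 = 4458563/20900 ≈ 213.33)
d(-21, -16) + Z*(-457) = (-21 + 2*(-16)) + (4458563/20900)*(-457) = (-21 - 32) - 2037563291/20900 = -53 - 2037563291/20900 = -2038670991/20900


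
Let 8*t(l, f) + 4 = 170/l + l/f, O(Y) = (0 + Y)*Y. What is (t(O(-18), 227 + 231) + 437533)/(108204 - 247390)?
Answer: -129852691189/41308177824 ≈ -3.1435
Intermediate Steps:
O(Y) = Y**2 (O(Y) = Y*Y = Y**2)
t(l, f) = -1/2 + 85/(4*l) + l/(8*f) (t(l, f) = -1/2 + (170/l + l/f)/8 = -1/2 + (85/(4*l) + l/(8*f)) = -1/2 + 85/(4*l) + l/(8*f))
(t(O(-18), 227 + 231) + 437533)/(108204 - 247390) = ((-1/2 + 85/(4*((-18)**2)) + (1/8)*(-18)**2/(227 + 231)) + 437533)/(108204 - 247390) = ((-1/2 + (85/4)/324 + (1/8)*324/458) + 437533)/(-139186) = ((-1/2 + (85/4)*(1/324) + (1/8)*324*(1/458)) + 437533)*(-1/139186) = ((-1/2 + 85/1296 + 81/916) + 437533)*(-1/139186) = (-102683/296784 + 437533)*(-1/139186) = (129852691189/296784)*(-1/139186) = -129852691189/41308177824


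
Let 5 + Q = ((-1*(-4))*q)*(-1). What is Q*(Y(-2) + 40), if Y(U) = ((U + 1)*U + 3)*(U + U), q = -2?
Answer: 60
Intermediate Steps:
Y(U) = 2*U*(3 + U*(1 + U)) (Y(U) = ((1 + U)*U + 3)*(2*U) = (U*(1 + U) + 3)*(2*U) = (3 + U*(1 + U))*(2*U) = 2*U*(3 + U*(1 + U)))
Q = 3 (Q = -5 + (-1*(-4)*(-2))*(-1) = -5 + (4*(-2))*(-1) = -5 - 8*(-1) = -5 + 8 = 3)
Q*(Y(-2) + 40) = 3*(2*(-2)*(3 - 2 + (-2)²) + 40) = 3*(2*(-2)*(3 - 2 + 4) + 40) = 3*(2*(-2)*5 + 40) = 3*(-20 + 40) = 3*20 = 60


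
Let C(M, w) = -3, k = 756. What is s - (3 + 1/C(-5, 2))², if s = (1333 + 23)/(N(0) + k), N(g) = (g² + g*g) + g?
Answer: -335/63 ≈ -5.3175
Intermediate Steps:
N(g) = g + 2*g² (N(g) = (g² + g²) + g = 2*g² + g = g + 2*g²)
s = 113/63 (s = (1333 + 23)/(0*(1 + 2*0) + 756) = 1356/(0*(1 + 0) + 756) = 1356/(0*1 + 756) = 1356/(0 + 756) = 1356/756 = 1356*(1/756) = 113/63 ≈ 1.7937)
s - (3 + 1/C(-5, 2))² = 113/63 - (3 + 1/(-3))² = 113/63 - (3 - ⅓)² = 113/63 - (8/3)² = 113/63 - 1*64/9 = 113/63 - 64/9 = -335/63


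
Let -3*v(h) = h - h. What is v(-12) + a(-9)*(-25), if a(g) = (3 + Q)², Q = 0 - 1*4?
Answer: -25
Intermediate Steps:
v(h) = 0 (v(h) = -(h - h)/3 = -⅓*0 = 0)
Q = -4 (Q = 0 - 4 = -4)
a(g) = 1 (a(g) = (3 - 4)² = (-1)² = 1)
v(-12) + a(-9)*(-25) = 0 + 1*(-25) = 0 - 25 = -25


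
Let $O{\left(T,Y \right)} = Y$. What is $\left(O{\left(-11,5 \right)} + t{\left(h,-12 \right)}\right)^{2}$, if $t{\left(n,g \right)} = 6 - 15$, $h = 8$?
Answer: $16$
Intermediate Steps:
$t{\left(n,g \right)} = -9$ ($t{\left(n,g \right)} = 6 - 15 = -9$)
$\left(O{\left(-11,5 \right)} + t{\left(h,-12 \right)}\right)^{2} = \left(5 - 9\right)^{2} = \left(-4\right)^{2} = 16$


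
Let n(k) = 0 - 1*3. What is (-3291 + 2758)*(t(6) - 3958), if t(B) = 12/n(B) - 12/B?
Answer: 2112812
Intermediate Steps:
n(k) = -3 (n(k) = 0 - 3 = -3)
t(B) = -4 - 12/B (t(B) = 12/(-3) - 12/B = 12*(-⅓) - 12/B = -4 - 12/B)
(-3291 + 2758)*(t(6) - 3958) = (-3291 + 2758)*((-4 - 12/6) - 3958) = -533*((-4 - 12*⅙) - 3958) = -533*((-4 - 2) - 3958) = -533*(-6 - 3958) = -533*(-3964) = 2112812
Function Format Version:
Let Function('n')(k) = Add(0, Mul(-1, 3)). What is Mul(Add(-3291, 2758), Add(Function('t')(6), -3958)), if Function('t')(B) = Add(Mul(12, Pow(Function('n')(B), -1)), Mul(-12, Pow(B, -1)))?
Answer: 2112812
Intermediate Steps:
Function('n')(k) = -3 (Function('n')(k) = Add(0, -3) = -3)
Function('t')(B) = Add(-4, Mul(-12, Pow(B, -1))) (Function('t')(B) = Add(Mul(12, Pow(-3, -1)), Mul(-12, Pow(B, -1))) = Add(Mul(12, Rational(-1, 3)), Mul(-12, Pow(B, -1))) = Add(-4, Mul(-12, Pow(B, -1))))
Mul(Add(-3291, 2758), Add(Function('t')(6), -3958)) = Mul(Add(-3291, 2758), Add(Add(-4, Mul(-12, Pow(6, -1))), -3958)) = Mul(-533, Add(Add(-4, Mul(-12, Rational(1, 6))), -3958)) = Mul(-533, Add(Add(-4, -2), -3958)) = Mul(-533, Add(-6, -3958)) = Mul(-533, -3964) = 2112812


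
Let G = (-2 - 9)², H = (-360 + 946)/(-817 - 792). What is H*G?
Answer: -70906/1609 ≈ -44.068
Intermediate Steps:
H = -586/1609 (H = 586/(-1609) = 586*(-1/1609) = -586/1609 ≈ -0.36420)
G = 121 (G = (-11)² = 121)
H*G = -586/1609*121 = -70906/1609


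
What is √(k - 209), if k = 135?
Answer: I*√74 ≈ 8.6023*I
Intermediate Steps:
√(k - 209) = √(135 - 209) = √(-74) = I*√74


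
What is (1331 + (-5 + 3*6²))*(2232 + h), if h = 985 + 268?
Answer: 4997490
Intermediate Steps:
h = 1253
(1331 + (-5 + 3*6²))*(2232 + h) = (1331 + (-5 + 3*6²))*(2232 + 1253) = (1331 + (-5 + 3*36))*3485 = (1331 + (-5 + 108))*3485 = (1331 + 103)*3485 = 1434*3485 = 4997490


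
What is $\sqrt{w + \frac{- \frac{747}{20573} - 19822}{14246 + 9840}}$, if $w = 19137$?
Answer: $\frac{\sqrt{4698722492267312229574}}{495521278} \approx 138.33$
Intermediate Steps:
$\sqrt{w + \frac{- \frac{747}{20573} - 19822}{14246 + 9840}} = \sqrt{19137 + \frac{- \frac{747}{20573} - 19822}{14246 + 9840}} = \sqrt{19137 + \frac{\left(-747\right) \frac{1}{20573} - 19822}{24086}} = \sqrt{19137 + \left(- \frac{747}{20573} - 19822\right) \frac{1}{24086}} = \sqrt{19137 - \frac{407798753}{495521278}} = \sqrt{\frac{9482382898333}{495521278}} = \frac{\sqrt{4698722492267312229574}}{495521278}$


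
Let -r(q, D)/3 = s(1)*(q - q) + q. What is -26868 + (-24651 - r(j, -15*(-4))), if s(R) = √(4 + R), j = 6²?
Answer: -51411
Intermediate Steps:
j = 36
r(q, D) = -3*q (r(q, D) = -3*(√(4 + 1)*(q - q) + q) = -3*(√5*0 + q) = -3*(0 + q) = -3*q)
-26868 + (-24651 - r(j, -15*(-4))) = -26868 + (-24651 - (-3)*36) = -26868 + (-24651 - 1*(-108)) = -26868 + (-24651 + 108) = -26868 - 24543 = -51411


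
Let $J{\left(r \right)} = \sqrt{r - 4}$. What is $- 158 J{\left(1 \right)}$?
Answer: $- 158 i \sqrt{3} \approx - 273.66 i$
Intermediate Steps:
$J{\left(r \right)} = \sqrt{-4 + r}$
$- 158 J{\left(1 \right)} = - 158 \sqrt{-4 + 1} = - 158 \sqrt{-3} = - 158 i \sqrt{3}$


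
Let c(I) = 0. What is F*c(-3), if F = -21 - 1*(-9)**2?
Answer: 0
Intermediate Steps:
F = -102 (F = -21 - 1*81 = -21 - 81 = -102)
F*c(-3) = -102*0 = 0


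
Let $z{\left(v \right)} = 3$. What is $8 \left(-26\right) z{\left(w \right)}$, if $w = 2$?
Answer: $-624$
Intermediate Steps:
$8 \left(-26\right) z{\left(w \right)} = 8 \left(-26\right) 3 = \left(-208\right) 3 = -624$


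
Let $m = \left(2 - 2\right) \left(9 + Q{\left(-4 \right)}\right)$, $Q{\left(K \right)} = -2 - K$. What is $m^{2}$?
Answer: $0$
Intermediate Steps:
$m = 0$ ($m = \left(2 - 2\right) \left(9 - -2\right) = 0 \left(9 + \left(-2 + 4\right)\right) = 0 \left(9 + 2\right) = 0 \cdot 11 = 0$)
$m^{2} = 0^{2} = 0$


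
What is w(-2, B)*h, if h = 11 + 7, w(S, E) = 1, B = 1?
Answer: 18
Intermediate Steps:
h = 18
w(-2, B)*h = 1*18 = 18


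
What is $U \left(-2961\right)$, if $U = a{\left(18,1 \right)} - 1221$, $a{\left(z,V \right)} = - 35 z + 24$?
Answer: $5409747$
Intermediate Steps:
$a{\left(z,V \right)} = 24 - 35 z$
$U = -1827$ ($U = \left(24 - 630\right) - 1221 = -606 - 1221 = -1827$)
$U \left(-2961\right) = \left(-1827\right) \left(-2961\right) = 5409747$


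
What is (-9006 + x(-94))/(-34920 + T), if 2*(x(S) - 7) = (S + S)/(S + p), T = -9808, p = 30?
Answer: 287921/1431296 ≈ 0.20116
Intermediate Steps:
x(S) = 7 + S/(30 + S) (x(S) = 7 + ((S + S)/(S + 30))/2 = 7 + ((2*S)/(30 + S))/2 = 7 + (2*S/(30 + S))/2 = 7 + S/(30 + S))
(-9006 + x(-94))/(-34920 + T) = (-9006 + 2*(105 + 4*(-94))/(30 - 94))/(-34920 - 9808) = (-9006 + 2*(105 - 376)/(-64))/(-44728) = (-9006 + 2*(-1/64)*(-271))*(-1/44728) = (-9006 + 271/32)*(-1/44728) = -287921/32*(-1/44728) = 287921/1431296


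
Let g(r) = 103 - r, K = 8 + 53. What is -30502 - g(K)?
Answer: -30544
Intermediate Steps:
K = 61
-30502 - g(K) = -30502 - (103 - 1*61) = -30502 - (103 - 61) = -30502 - 1*42 = -30502 - 42 = -30544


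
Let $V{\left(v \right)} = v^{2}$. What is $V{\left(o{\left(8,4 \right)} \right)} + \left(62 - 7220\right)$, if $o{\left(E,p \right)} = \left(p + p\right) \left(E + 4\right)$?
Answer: $2058$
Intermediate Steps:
$o{\left(E,p \right)} = 2 p \left(4 + E\right)$
$V{\left(o{\left(8,4 \right)} \right)} + \left(62 - 7220\right) = \left(2 \cdot 4 \left(4 + 8\right)\right)^{2} + \left(62 - 7220\right) = \left(2 \cdot 4 \cdot 12\right)^{2} + \left(62 - 7220\right) = 96^{2} - 7158 = 9216 - 7158 = 2058$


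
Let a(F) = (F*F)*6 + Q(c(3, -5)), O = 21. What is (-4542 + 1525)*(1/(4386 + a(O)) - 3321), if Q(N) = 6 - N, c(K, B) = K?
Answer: 10069553854/1005 ≈ 1.0019e+7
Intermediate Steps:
a(F) = 3 + 6*F² (a(F) = (F*F)*6 + (6 - 1*3) = F²*6 + (6 - 3) = 6*F² + 3 = 3 + 6*F²)
(-4542 + 1525)*(1/(4386 + a(O)) - 3321) = (-4542 + 1525)*(1/(4386 + (3 + 6*21²)) - 3321) = -3017*(1/(4386 + (3 + 6*441)) - 3321) = -3017*(1/(4386 + (3 + 2646)) - 3321) = -3017*(1/(4386 + 2649) - 3321) = -3017*(1/7035 - 3321) = -3017*(-23363234/7035) = 10069553854/1005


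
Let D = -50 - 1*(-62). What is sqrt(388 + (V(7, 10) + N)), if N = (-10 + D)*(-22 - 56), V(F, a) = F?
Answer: sqrt(239) ≈ 15.460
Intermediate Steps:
D = 12 (D = -50 + 62 = 12)
N = -156 (N = (-10 + 12)*(-22 - 56) = 2*(-78) = -156)
sqrt(388 + (V(7, 10) + N)) = sqrt(388 + (7 - 156)) = sqrt(388 - 149) = sqrt(239)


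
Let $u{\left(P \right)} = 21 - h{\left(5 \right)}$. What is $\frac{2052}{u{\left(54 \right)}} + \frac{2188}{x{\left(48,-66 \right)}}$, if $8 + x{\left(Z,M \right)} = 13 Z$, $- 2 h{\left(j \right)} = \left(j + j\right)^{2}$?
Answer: $\frac{354845}{10934} \approx 32.453$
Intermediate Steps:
$h{\left(j \right)} = - 2 j^{2}$ ($h{\left(j \right)} = - \frac{\left(j + j\right)^{2}}{2} = - \frac{\left(2 j\right)^{2}}{2} = - \frac{4 j^{2}}{2} = - 2 j^{2}$)
$x{\left(Z,M \right)} = -8 + 13 Z$
$u{\left(P \right)} = 71$ ($u{\left(P \right)} = 21 - - 2 \cdot 5^{2} = 21 - \left(-2\right) 25 = 21 - -50 = 21 + 50 = 71$)
$\frac{2052}{u{\left(54 \right)}} + \frac{2188}{x{\left(48,-66 \right)}} = \frac{2052}{71} + \frac{2188}{-8 + 13 \cdot 48} = 2052 \cdot \frac{1}{71} + \frac{2188}{-8 + 624} = \frac{2052}{71} + \frac{2188}{616} = \frac{2052}{71} + 2188 \cdot \frac{1}{616} = \frac{2052}{71} + \frac{547}{154} = \frac{354845}{10934}$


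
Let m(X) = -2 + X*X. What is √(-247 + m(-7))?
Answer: 10*I*√2 ≈ 14.142*I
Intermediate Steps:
m(X) = -2 + X²
√(-247 + m(-7)) = √(-247 + (-2 + (-7)²)) = √(-247 + (-2 + 49)) = √(-247 + 47) = √(-200) = 10*I*√2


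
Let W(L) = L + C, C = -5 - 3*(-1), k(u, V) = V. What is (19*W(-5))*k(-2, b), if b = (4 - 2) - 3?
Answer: 133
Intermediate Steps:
b = -1 (b = 2 - 3 = -1)
C = -2 (C = -5 + 3 = -2)
W(L) = -2 + L (W(L) = L - 2 = -2 + L)
(19*W(-5))*k(-2, b) = (19*(-2 - 5))*(-1) = (19*(-7))*(-1) = -133*(-1) = 133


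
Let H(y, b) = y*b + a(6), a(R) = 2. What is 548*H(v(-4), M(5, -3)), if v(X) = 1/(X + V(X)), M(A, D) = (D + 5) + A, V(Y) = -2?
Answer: 1370/3 ≈ 456.67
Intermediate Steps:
M(A, D) = 5 + A + D (M(A, D) = (5 + D) + A = 5 + A + D)
v(X) = 1/(-2 + X) (v(X) = 1/(X - 2) = 1/(-2 + X))
H(y, b) = 2 + b*y (H(y, b) = y*b + 2 = b*y + 2 = 2 + b*y)
548*H(v(-4), M(5, -3)) = 548*(2 + (5 + 5 - 3)/(-2 - 4)) = 548*(2 + 7/(-6)) = 548*(2 + 7*(-⅙)) = 548*(2 - 7/6) = 548*(⅚) = 1370/3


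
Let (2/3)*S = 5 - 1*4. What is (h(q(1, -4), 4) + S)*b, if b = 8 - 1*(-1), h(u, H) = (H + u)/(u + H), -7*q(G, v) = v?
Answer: 45/2 ≈ 22.500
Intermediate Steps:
q(G, v) = -v/7
h(u, H) = 1 (h(u, H) = (H + u)/(H + u) = 1)
S = 3/2 (S = 3*(5 - 1*4)/2 = 3*(5 - 4)/2 = (3/2)*1 = 3/2 ≈ 1.5000)
b = 9 (b = 8 + 1 = 9)
(h(q(1, -4), 4) + S)*b = (1 + 3/2)*9 = (5/2)*9 = 45/2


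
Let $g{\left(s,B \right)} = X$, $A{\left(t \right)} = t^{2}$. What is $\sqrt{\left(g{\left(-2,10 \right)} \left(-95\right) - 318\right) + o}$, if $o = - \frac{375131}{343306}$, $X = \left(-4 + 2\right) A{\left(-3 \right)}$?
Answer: $\frac{\sqrt{163930956690226}}{343306} \approx 37.295$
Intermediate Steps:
$X = -18$ ($X = \left(-4 + 2\right) \left(-3\right)^{2} = \left(-2\right) 9 = -18$)
$g{\left(s,B \right)} = -18$
$o = - \frac{375131}{343306}$ ($o = \left(-375131\right) \frac{1}{343306} = - \frac{375131}{343306} \approx -1.0927$)
$\sqrt{\left(g{\left(-2,10 \right)} \left(-95\right) - 318\right) + o} = \sqrt{\left(\left(-18\right) \left(-95\right) - 318\right) - \frac{375131}{343306}} = \sqrt{\left(1710 - 318\right) - \frac{375131}{343306}} = \sqrt{1392 - \frac{375131}{343306}} = \sqrt{\frac{477506821}{343306}} = \frac{\sqrt{163930956690226}}{343306}$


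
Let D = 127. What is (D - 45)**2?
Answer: 6724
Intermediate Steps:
(D - 45)**2 = (127 - 45)**2 = 82**2 = 6724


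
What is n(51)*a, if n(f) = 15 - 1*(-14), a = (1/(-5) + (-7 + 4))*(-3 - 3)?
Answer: 2784/5 ≈ 556.80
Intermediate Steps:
a = 96/5 (a = (-1/5 - 3)*(-6) = -16/5*(-6) = 96/5 ≈ 19.200)
n(f) = 29 (n(f) = 15 + 14 = 29)
n(51)*a = 29*(96/5) = 2784/5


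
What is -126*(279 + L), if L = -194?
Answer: -10710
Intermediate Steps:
-126*(279 + L) = -126*(279 - 194) = -126*85 = -10710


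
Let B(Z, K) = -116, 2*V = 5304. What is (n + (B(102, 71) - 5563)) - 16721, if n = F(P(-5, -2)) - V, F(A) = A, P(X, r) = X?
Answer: -25057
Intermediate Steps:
V = 2652 (V = (½)*5304 = 2652)
n = -2657 (n = -5 - 1*2652 = -5 - 2652 = -2657)
(n + (B(102, 71) - 5563)) - 16721 = (-2657 + (-116 - 5563)) - 16721 = (-2657 - 5679) - 16721 = -8336 - 16721 = -25057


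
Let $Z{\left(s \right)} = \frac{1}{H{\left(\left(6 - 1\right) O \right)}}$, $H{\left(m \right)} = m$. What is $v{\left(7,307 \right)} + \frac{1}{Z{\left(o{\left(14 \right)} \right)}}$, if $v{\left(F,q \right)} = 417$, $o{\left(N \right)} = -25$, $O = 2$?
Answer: $427$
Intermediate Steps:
$Z{\left(s \right)} = \frac{1}{10}$ ($Z{\left(s \right)} = \frac{1}{\left(6 - 1\right) 2} = \frac{1}{5 \cdot 2} = \frac{1}{10}$)
$v{\left(7,307 \right)} + \frac{1}{Z{\left(o{\left(14 \right)} \right)}} = 417 + \frac{1}{\frac{1}{10}} = 417 + 10 = 427$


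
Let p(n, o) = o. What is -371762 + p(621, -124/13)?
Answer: -4833030/13 ≈ -3.7177e+5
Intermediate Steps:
-371762 + p(621, -124/13) = -371762 - 124/13 = -4833030/13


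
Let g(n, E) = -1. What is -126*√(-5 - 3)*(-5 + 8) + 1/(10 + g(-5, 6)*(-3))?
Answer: 1/13 - 756*I*√2 ≈ 0.076923 - 1069.1*I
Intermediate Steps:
-126*√(-5 - 3)*(-5 + 8) + 1/(10 + g(-5, 6)*(-3)) = -126*√(-5 - 3)*(-5 + 8) + 1/(10 - 1*(-3)) = -126*√(-8)*3 + 1/(10 + 3) = -126*2*I*√2*3 + 1/13 = -756*I*√2 + 1/13 = 1/13 - 756*I*√2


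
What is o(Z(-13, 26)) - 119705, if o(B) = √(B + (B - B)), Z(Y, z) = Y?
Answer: -119705 + I*√13 ≈ -1.1971e+5 + 3.6056*I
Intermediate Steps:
o(B) = √B (o(B) = √(B + 0) = √B)
o(Z(-13, 26)) - 119705 = √(-13) - 119705 = I*√13 - 119705 = -119705 + I*√13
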